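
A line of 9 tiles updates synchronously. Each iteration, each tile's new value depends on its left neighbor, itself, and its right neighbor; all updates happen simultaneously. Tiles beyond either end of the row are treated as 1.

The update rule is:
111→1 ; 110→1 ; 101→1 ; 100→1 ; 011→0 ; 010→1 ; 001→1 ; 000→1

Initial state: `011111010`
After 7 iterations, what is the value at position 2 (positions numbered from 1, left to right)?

1

iteration 1: 101111111
iteration 2: 110111111
iteration 3: 111011111
iteration 4: 111101111
iteration 5: 111110111
iteration 6: 111111011
iteration 7: 111111101
position 2 holds 1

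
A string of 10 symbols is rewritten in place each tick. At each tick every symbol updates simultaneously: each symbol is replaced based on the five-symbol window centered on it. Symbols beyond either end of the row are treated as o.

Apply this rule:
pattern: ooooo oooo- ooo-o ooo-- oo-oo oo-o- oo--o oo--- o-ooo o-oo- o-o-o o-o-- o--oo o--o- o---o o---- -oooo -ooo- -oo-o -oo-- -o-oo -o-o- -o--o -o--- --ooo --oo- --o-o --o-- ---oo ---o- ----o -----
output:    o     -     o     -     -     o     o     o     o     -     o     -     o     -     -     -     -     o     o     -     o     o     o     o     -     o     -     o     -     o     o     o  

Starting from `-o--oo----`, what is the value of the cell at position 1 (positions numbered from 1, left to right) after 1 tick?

o

tick 1: o-ooo-o-o-
position 1 holds o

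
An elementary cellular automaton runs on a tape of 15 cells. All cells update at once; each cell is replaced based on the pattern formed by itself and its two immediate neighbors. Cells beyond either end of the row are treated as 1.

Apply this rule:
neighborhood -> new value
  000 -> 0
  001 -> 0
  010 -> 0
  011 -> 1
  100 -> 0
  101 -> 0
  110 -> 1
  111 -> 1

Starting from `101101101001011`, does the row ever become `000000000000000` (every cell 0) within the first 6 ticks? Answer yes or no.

no

101101100000011
101101100000011  (fixed point — unchanged through tick 6)
tick 6 is 101101100000011, still not uniform 0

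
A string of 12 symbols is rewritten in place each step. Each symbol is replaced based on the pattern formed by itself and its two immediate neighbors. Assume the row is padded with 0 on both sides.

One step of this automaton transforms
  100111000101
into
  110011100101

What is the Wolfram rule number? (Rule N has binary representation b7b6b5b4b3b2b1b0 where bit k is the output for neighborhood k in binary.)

position 4: 111 → 1  (bit 7 = 1)
position 5: 110 → 1  (bit 6 = 1)
position 10: 101 → 0  (bit 5 = 0)
position 1: 100 → 1  (bit 4 = 1)
position 3: 011 → 0  (bit 3 = 0)
position 0: 010 → 1  (bit 2 = 1)
position 2: 001 → 0  (bit 1 = 0)
position 7: 000 → 0  (bit 0 = 0)
bits b7..b0 = 11010100 = 212

212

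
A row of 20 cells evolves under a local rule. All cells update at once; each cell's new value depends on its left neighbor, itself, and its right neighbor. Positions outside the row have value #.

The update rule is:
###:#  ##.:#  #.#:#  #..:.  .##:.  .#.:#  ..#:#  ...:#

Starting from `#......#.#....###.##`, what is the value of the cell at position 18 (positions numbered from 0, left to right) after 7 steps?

step 1: #.########.###.###.#
step 2: ##.########.###.###.
step 3: ###.########.###.###
step 4: ####.########.###.##
step 5: #####.########.###.#
step 6: ######.########.###.
step 7: #######.########.###
position 18 holds #

#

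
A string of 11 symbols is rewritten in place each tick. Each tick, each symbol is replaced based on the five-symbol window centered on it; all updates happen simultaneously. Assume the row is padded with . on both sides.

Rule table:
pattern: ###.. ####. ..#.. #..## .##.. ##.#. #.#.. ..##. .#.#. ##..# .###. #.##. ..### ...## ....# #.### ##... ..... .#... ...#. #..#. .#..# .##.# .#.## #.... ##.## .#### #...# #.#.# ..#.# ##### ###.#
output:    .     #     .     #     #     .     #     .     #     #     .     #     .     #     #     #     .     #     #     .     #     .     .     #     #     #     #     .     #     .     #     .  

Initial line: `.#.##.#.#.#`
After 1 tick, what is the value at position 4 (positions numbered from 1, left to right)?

tick 1: ..##..#####
position 4 holds #

#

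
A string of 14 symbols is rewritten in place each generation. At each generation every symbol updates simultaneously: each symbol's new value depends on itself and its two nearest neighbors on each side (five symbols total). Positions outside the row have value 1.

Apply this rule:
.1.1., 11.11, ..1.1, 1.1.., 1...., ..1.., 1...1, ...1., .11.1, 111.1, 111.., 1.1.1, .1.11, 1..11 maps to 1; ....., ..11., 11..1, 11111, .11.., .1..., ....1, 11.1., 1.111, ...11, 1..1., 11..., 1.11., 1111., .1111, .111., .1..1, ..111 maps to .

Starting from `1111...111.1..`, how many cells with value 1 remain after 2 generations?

11

...1.1...1.1.1
.11111.111111.
count of 1: 11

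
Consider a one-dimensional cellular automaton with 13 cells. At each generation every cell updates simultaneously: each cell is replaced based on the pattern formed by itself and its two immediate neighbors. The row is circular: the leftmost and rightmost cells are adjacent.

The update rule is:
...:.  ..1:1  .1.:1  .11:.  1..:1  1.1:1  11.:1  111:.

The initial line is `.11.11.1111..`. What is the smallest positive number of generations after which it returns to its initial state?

1.11.11...11.
11.11.11.1.11
.11.11.1111..

3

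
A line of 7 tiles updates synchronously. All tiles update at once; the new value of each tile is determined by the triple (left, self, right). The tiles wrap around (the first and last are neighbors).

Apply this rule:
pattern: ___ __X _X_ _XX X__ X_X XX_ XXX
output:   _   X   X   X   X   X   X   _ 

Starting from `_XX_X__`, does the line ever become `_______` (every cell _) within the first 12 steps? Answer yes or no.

yes

step 1: XXXXXX_
step 2: X____XX
step 3: XX__XX_
step 4: XXXXXXX
step 5: _______
all cells are _ at step 5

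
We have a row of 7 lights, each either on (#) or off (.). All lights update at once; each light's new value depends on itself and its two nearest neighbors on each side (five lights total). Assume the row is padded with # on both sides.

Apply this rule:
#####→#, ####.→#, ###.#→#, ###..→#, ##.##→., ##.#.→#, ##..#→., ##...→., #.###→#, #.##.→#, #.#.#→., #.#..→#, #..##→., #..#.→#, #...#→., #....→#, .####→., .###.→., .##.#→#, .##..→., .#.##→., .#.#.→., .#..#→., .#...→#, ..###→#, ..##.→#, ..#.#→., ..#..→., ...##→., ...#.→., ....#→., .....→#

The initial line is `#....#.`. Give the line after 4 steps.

#####..

step 1: #.#....
step 2: #####..
step 3: #####..  (fixed point — unchanged through step 4)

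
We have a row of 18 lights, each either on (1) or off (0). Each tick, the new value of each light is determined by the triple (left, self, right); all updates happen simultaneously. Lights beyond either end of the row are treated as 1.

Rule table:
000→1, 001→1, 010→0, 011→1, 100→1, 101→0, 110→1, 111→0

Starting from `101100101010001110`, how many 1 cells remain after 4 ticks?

13

101111000001111010
101001111111001000
100111000001110111
111101111111010100
count of 1: 13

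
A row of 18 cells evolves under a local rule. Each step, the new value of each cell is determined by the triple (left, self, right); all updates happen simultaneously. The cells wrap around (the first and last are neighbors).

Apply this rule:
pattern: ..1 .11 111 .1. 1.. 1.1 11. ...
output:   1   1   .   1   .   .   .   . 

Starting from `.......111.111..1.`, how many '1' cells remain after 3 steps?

6

......11...1...11.
.....11...11..11..
....11...11..11...
count of 1: 6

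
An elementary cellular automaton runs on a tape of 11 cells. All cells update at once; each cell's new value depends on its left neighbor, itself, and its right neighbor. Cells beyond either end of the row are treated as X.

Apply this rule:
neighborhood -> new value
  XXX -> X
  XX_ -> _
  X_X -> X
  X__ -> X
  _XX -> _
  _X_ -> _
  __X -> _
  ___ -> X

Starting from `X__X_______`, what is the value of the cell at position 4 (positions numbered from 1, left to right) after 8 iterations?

iteration 1: _X__XXXXXX_
iteration 2: X_X__XXXX_X
iteration 3: _X_X__XX_X_
iteration 4: X_X_X___X_X
iteration 5: _X_X_XX__X_
iteration 6: X_X_X__X__X
iteration 7: _X_X_X__X__
iteration 8: X_X_X_X__X_
position 4 holds _

_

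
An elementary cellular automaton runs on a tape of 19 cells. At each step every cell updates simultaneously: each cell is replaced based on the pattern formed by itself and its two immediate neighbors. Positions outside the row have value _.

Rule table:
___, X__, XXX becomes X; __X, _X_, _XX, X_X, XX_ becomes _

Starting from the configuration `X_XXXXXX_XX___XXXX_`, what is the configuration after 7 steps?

X__XXXX_____X__XXXX

___XXXX____XX__XX_X
XX__XX_XXX___X_____
__X_____X_XX__XXXXX
X__XXXX_____X__XXX_
_X__XX_XXXX__X__X_X
__X_____XX_X__X____
X__XXXX_____X__XXXX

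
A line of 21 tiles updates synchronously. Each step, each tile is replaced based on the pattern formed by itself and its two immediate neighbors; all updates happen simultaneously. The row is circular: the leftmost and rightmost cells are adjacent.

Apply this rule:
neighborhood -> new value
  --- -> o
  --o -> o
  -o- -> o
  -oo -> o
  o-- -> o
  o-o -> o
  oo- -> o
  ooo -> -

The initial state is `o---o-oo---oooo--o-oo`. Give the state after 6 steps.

o----------oooo----oo

step 1: oooooooooooo--oooooo-
step 2: o----------oooo----oo
step 3: oooooooooooo--oooooo-  (repeats step 1; period 2)
step 6: o----------oooo----oo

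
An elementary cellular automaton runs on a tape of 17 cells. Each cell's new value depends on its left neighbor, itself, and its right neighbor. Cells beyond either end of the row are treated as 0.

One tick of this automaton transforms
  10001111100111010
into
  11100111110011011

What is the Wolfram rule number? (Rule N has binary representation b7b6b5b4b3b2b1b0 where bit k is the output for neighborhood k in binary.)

213

position 5: 111 → 1  (bit 7 = 1)
position 8: 110 → 1  (bit 6 = 1)
position 14: 101 → 0  (bit 5 = 0)
position 1: 100 → 1  (bit 4 = 1)
position 4: 011 → 0  (bit 3 = 0)
position 0: 010 → 1  (bit 2 = 1)
position 3: 001 → 0  (bit 1 = 0)
position 2: 000 → 1  (bit 0 = 1)
bits b7..b0 = 11010101 = 213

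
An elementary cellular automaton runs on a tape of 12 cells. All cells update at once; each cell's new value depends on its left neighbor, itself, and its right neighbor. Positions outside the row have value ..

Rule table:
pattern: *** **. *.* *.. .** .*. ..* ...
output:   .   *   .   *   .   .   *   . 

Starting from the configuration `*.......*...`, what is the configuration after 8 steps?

.*.....*.*..
*.*...*...*.
...*.*.*.*.*
..*.........
.*.*........
*...*.......
.*.*.*......
*.....*.....

*.....*.....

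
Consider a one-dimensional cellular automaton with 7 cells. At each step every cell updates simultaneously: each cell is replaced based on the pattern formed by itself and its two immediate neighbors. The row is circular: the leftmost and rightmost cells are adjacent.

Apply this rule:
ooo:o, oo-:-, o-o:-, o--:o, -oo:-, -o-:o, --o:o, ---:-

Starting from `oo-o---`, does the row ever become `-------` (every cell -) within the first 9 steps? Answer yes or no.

---oo-o
o-o---o
--oo-o-
-o---oo
-oo-o--
o---oo-
oo-o---  (repeats step 0; period 7)
step 9: o-o---o
step 9 is o-o---o, still not uniform -

no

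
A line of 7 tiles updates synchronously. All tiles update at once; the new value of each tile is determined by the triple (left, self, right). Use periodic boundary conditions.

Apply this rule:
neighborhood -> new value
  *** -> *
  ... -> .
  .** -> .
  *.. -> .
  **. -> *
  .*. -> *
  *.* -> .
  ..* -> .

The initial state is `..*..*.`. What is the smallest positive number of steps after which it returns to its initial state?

1

step 1: ..*..*.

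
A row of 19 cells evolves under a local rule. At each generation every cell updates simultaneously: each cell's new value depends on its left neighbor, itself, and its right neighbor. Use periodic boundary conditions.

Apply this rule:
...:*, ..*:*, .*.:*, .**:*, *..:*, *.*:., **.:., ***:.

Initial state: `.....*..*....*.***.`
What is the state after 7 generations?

**************.*..*
...............****
****************...
*...............***
.****************..
**...............**
..****************.

..****************.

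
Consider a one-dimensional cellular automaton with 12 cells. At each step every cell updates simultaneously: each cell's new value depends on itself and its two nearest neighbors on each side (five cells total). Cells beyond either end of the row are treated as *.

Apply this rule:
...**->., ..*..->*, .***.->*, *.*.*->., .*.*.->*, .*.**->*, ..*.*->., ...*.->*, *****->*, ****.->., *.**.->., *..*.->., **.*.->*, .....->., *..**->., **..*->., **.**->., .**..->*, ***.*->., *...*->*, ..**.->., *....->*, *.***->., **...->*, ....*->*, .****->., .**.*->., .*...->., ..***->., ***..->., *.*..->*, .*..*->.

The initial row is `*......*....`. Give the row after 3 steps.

.**..***.**.
..*...*.....
..*.***.*.*.

..*.***.*.*.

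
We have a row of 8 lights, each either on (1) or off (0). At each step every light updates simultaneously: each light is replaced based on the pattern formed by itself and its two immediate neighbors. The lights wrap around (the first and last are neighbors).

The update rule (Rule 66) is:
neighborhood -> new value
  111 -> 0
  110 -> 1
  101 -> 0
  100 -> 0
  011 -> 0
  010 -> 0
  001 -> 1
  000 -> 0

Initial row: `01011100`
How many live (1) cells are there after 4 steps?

10000100
00001001
00010010
00100100
count of 1: 2

2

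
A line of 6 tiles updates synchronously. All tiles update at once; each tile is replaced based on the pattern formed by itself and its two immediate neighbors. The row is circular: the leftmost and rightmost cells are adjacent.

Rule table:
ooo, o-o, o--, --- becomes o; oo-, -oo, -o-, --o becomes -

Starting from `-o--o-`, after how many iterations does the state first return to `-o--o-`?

--o--o
o--o--
-o--o-

3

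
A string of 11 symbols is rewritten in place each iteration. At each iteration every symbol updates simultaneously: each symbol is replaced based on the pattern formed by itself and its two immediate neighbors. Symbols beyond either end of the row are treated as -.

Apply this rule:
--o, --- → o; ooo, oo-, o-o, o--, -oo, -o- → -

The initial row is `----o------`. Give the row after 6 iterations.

oooo--ooooo
-----o-----
ooooo--oooo
------o----
oooooo--ooo
-------o---

-------o---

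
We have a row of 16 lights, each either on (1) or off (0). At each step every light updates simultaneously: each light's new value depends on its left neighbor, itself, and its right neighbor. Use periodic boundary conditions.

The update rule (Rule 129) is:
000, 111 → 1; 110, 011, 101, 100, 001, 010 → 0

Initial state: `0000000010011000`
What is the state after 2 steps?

1111111000000011
1111110011111001

1111110011111001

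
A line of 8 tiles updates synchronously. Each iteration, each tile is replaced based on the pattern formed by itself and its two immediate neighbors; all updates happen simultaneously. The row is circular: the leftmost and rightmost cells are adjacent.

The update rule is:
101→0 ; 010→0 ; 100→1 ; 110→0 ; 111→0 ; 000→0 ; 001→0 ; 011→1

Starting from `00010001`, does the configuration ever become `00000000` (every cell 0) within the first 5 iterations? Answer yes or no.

10001000
01000100
00100010
00010001  (repeats iteration 0; period 4)
iteration 5: 10001000
iteration 5 is 10001000, still not uniform 0

no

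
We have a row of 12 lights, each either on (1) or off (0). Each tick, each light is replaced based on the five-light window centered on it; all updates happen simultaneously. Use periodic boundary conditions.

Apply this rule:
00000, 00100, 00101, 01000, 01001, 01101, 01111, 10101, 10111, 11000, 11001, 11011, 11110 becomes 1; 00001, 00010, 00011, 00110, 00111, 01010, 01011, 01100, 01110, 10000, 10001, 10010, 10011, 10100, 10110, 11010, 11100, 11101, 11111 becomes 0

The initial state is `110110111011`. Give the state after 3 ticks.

101001011000

101011100111
001010010011
101001011000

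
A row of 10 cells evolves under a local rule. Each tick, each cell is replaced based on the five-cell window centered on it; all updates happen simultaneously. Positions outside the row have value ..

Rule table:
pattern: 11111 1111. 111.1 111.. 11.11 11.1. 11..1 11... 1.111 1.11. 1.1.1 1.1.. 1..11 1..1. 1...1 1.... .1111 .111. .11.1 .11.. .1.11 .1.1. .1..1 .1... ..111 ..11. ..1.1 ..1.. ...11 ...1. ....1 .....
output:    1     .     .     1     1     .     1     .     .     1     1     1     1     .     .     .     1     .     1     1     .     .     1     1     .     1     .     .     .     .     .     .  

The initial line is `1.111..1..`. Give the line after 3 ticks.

....11..1.
....111..1
......11..

......11..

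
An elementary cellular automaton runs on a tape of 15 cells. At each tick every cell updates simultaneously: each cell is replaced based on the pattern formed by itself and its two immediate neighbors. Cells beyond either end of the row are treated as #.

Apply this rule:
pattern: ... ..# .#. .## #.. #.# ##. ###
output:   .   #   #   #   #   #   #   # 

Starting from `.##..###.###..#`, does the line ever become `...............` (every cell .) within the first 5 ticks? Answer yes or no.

tick 1: ###############
tick 2: ###############  (fixed point — unchanged through tick 5)
tick 5 is ###############, still not uniform .

no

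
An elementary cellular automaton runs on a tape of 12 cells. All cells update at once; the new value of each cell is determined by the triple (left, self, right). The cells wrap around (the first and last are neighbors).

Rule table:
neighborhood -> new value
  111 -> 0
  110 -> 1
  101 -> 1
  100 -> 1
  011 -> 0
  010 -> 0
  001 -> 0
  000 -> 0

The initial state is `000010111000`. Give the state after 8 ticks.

000001001100
000000100110
000000010011
100000001001
110000000100
011000000010
001100000001
100110000000

100110000000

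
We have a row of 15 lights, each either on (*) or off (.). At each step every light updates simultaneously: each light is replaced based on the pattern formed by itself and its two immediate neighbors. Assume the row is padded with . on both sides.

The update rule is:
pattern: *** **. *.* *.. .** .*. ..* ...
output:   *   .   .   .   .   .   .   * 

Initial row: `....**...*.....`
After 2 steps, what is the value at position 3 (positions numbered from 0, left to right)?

step 1: ***....*...****
step 2: .*..**...*..**.
position 3 holds .

.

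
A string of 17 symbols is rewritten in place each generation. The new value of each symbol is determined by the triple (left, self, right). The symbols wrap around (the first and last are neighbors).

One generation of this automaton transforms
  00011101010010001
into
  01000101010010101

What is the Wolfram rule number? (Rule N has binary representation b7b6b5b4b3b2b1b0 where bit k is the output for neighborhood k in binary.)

position 4: 111 → 0  (bit 7 = 0)
position 5: 110 → 1  (bit 6 = 1)
position 6: 101 → 0  (bit 5 = 0)
position 0: 100 → 0  (bit 4 = 0)
position 3: 011 → 0  (bit 3 = 0)
position 7: 010 → 1  (bit 2 = 1)
position 2: 001 → 0  (bit 1 = 0)
position 1: 000 → 1  (bit 0 = 1)
bits b7..b0 = 01000101 = 69

69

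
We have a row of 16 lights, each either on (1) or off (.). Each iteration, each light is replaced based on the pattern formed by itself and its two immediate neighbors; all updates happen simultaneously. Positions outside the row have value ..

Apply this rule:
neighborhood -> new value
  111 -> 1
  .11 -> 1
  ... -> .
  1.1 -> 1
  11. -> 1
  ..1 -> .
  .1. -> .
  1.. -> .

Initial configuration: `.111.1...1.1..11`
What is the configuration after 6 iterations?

.1111.........11

.1111.....1...11
.1111.........11
.1111.........11  (fixed point — unchanged through iteration 6)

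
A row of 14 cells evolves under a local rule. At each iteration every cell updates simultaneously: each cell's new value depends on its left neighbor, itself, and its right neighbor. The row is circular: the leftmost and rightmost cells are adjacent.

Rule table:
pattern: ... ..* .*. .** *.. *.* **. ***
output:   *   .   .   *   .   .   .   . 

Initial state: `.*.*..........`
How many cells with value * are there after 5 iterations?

.....*********
.***.*........
.*.....*******
...***.*......
**.*.....*****
count of *: 8

8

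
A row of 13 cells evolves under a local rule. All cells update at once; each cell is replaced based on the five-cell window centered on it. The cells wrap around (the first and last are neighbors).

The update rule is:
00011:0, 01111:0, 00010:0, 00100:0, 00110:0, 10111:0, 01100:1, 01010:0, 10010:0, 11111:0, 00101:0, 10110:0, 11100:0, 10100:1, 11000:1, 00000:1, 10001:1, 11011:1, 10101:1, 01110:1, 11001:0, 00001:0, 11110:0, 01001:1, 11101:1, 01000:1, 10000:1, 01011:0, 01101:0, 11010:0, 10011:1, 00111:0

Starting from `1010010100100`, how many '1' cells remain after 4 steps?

0011000110010
1001110010001
1010100001100
0010111000100
count of 1: 5

5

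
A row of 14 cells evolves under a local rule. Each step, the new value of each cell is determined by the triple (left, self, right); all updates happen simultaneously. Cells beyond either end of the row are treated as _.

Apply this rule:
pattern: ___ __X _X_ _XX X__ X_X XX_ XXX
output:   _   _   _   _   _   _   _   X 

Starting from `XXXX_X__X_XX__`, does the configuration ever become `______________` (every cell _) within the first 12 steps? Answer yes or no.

yes

_XX___________
______________
all cells are _ at step 2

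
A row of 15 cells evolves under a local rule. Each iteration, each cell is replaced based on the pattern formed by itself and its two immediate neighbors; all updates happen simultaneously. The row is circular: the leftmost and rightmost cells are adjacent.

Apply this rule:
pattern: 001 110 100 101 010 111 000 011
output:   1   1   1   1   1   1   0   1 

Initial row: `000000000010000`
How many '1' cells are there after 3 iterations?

7

000000000111000
000000001111100
000000011111110
count of 1: 7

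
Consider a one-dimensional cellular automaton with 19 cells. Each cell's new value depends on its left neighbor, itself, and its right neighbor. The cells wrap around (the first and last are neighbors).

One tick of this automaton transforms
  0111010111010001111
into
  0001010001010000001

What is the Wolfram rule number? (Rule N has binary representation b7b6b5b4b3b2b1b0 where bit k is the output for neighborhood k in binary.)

position 2: 111 → 0  (bit 7 = 0)
position 3: 110 → 1  (bit 6 = 1)
position 0: 101 → 0  (bit 5 = 0)
position 12: 100 → 0  (bit 4 = 0)
position 1: 011 → 0  (bit 3 = 0)
position 5: 010 → 1  (bit 2 = 1)
position 14: 001 → 0  (bit 1 = 0)
position 13: 000 → 0  (bit 0 = 0)
bits b7..b0 = 01000100 = 68

68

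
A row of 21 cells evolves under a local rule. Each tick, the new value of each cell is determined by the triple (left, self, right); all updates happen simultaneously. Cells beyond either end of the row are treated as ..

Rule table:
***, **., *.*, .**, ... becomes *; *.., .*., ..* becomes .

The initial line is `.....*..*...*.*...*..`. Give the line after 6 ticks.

****......*..*..*...*
****.****.........*..
*********.*******...*
*****************.*..
******************..*
******************...

******************...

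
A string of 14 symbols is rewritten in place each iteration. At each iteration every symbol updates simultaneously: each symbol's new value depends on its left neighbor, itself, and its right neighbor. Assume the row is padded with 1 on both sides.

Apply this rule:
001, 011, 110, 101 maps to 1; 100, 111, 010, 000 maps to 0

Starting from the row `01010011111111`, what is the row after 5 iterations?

11100100001111

iteration 1: 10100110000000
iteration 2: 11001110000001
iteration 3: 01011010000011
iteration 4: 10111100000110
iteration 5: 11100100001111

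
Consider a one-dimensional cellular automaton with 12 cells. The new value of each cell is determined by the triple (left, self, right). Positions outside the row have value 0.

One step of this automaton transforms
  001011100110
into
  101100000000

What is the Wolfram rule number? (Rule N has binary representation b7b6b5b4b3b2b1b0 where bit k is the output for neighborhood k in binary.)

position 5: 111 → 0  (bit 7 = 0)
position 6: 110 → 0  (bit 6 = 0)
position 3: 101 → 1  (bit 5 = 1)
position 7: 100 → 0  (bit 4 = 0)
position 4: 011 → 0  (bit 3 = 0)
position 2: 010 → 1  (bit 2 = 1)
position 1: 001 → 0  (bit 1 = 0)
position 0: 000 → 1  (bit 0 = 1)
bits b7..b0 = 00100101 = 37

37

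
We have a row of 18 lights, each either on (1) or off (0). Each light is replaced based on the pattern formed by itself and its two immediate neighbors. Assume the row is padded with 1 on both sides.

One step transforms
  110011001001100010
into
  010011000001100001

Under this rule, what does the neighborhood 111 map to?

At position 0 the neighborhood is 111; the next row has 0 there.

0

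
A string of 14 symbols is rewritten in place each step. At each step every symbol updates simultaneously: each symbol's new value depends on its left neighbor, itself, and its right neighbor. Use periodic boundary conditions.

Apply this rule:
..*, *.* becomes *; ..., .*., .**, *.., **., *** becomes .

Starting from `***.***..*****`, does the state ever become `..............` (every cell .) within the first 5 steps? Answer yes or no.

no

step 1: ...*....*.....
step 2: ..*....*......
step 3: .*....*.......
step 4: *....*........
step 5: ....*........*
step 5 is ....*........*, still not uniform .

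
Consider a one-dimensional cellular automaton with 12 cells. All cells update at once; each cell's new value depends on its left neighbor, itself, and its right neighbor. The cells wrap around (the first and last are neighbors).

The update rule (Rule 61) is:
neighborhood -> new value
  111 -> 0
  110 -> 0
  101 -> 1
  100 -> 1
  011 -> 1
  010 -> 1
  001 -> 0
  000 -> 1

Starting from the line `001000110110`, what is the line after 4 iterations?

101111110101

101110101101
011001111011
110101000110
101111110101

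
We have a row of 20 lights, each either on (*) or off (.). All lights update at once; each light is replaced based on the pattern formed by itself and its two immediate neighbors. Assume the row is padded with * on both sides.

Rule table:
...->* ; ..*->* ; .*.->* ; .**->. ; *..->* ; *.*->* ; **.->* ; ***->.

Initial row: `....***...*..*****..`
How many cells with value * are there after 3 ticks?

14

****..*******....***
...***......*****...
***..*******....****
count of *: 14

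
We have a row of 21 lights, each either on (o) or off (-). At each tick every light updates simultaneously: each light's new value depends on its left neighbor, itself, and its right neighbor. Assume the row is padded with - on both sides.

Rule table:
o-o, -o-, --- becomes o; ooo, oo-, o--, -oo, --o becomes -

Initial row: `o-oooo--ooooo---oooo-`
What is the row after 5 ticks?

oo-----------ooo-----

tick 1: oo------------o------
tick 2: ---oooooooooo-o-ooooo
tick 3: oo-----------ooo-----
tick 4: ---ooooooooo-----oooo
tick 5: oo-----------ooo-----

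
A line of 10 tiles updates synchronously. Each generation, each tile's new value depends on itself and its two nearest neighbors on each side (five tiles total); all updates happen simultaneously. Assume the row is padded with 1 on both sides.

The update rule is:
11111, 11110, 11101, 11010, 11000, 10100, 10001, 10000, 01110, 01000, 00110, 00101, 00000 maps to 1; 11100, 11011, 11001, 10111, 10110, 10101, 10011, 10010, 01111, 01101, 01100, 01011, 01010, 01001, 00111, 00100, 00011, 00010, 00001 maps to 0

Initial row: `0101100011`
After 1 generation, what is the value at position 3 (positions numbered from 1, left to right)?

0

generation 1: 1000011000
position 3 holds 0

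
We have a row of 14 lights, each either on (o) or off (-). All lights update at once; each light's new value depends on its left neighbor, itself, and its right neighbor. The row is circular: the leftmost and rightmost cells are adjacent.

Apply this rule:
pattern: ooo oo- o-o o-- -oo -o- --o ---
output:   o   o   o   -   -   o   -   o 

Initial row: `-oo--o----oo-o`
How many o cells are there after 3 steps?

8

o-o--o-oo--ooo
ooo--oo-o---oo
ooo---ooo-o--o
count of o: 8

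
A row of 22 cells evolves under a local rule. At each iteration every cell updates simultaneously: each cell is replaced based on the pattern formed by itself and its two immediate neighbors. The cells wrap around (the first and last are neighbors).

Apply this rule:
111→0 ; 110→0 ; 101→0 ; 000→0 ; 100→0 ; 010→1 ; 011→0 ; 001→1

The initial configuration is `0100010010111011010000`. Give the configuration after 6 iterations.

iteration 1: 1100110110000000010000
iteration 2: 0001000000000000110001
iteration 3: 0011000000000001000011
iteration 4: 0100000000000011000100
iteration 5: 1100000000000100001100
iteration 6: 0000000000001100010001

0000000000001100010001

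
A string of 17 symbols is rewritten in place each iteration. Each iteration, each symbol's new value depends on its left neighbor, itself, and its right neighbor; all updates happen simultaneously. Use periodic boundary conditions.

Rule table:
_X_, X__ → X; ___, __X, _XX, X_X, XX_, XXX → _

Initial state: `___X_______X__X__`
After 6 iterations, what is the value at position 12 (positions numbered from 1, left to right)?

iteration 1: ___XX______XX_XX_
iteration 2: _____X__________X
iteration 3: X____XX_________X
iteration 4: _X_____X_________
iteration 5: _XX____XX________
iteration 6: ___X_____X_______
position 12 holds _

_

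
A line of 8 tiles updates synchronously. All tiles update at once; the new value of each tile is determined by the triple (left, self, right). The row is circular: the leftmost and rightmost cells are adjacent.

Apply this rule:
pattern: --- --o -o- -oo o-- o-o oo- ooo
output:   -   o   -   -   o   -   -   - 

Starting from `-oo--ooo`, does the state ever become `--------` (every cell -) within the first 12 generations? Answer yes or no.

generation 1: ---oo---
generation 2: --o--o--
generation 3: -o-oo-o-
generation 4: o------o
generation 5: -o----o-
generation 6: o-o--o-o
generation 7: ---oo---  (repeats generation 1; period 6)
generation 12: o-o--o-o
generation 12 is o-o--o-o, still not uniform -

no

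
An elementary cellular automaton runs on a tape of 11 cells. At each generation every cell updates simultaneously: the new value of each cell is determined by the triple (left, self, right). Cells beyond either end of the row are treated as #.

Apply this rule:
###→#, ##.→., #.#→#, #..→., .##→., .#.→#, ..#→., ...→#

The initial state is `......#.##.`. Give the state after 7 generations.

.###.##..#.

.####.##..#
#.##.#.....
.#..##.###.
##....#.#.#
#..##.####.
.....#.##.#
.###.##..#.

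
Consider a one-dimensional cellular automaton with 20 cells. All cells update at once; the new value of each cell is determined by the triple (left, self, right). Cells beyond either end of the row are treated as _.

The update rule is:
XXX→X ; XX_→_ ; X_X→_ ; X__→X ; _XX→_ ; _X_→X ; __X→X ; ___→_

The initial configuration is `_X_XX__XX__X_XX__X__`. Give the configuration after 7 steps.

_X__X_X__XX_X__XXXXX

XX___XX__XXX___XXXX_
__X_X__XX_X_X_X_XX_X
_XX_XXX___X_X_X____X
X____X_X_XX_X_XX__XX
XX__XX_X____X___XX__
__XX___XX__XXX_X__X_
_X__X_X__XX_X__XXXXX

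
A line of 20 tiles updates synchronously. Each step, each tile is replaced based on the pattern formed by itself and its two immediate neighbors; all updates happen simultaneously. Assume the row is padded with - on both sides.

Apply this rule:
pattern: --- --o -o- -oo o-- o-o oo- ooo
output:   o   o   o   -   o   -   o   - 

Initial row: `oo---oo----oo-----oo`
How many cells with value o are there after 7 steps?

-oooo-ooooo-oooooo-o
o---o-----o------o-o
oooooooooooooooooo-o
-----------------o-o
oooooooooooooooooo-o  (repeats step 3; period 2)
step 7: oooooooooooooooooo-o
count of o: 19

19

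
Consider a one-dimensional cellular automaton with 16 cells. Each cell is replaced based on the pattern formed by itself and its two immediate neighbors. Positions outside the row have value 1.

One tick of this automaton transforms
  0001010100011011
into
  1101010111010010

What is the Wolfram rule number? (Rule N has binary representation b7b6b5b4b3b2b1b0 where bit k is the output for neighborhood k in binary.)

position 15: 111 → 0  (bit 7 = 0)
position 12: 110 → 0  (bit 6 = 0)
position 4: 101 → 0  (bit 5 = 0)
position 0: 100 → 1  (bit 4 = 1)
position 11: 011 → 1  (bit 3 = 1)
position 3: 010 → 1  (bit 2 = 1)
position 2: 001 → 0  (bit 1 = 0)
position 1: 000 → 1  (bit 0 = 1)
bits b7..b0 = 00011101 = 29

29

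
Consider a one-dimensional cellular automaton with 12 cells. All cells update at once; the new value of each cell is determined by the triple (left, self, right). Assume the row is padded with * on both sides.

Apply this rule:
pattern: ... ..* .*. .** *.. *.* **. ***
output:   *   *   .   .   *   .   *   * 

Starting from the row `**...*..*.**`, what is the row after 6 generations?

*****.**...*
*****..****.
*******.***.
*******..**.
*********.*.
*********...

*********...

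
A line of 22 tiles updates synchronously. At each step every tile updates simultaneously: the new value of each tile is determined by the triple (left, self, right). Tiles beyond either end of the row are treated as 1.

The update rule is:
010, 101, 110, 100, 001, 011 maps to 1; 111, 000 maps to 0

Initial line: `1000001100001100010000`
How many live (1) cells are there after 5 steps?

13

1100011110011110111001
0110110011110011101111
1111111110011110111000
0000000011110011101101
1000000110011110111111
count of 1: 13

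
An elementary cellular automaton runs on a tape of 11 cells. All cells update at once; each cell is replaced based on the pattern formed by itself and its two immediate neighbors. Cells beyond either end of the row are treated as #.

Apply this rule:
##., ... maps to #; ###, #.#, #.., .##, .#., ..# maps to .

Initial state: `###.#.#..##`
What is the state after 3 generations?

.##......#.

generation 1: ..#........
generation 2: ....######.
generation 3: .##......#.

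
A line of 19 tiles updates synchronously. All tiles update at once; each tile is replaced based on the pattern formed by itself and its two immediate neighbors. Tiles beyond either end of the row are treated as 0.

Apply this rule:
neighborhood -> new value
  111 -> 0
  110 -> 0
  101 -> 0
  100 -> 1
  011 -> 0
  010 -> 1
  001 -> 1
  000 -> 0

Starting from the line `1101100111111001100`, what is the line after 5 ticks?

0000011000000110010
0000100100001001111
0001111110011110000
0010000001100001000
0111000010010011100

0111000010010011100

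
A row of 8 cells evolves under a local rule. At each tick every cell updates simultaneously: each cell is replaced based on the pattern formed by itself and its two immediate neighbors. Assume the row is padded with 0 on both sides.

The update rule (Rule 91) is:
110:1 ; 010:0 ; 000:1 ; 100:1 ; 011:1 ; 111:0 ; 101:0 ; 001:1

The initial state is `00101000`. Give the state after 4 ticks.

01111011

11000111
11111101
10000100
01111011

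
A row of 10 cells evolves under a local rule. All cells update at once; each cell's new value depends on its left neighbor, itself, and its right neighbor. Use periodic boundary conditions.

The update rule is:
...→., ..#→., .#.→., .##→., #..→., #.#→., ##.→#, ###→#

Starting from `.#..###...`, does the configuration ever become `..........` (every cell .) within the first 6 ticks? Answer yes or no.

tick 1: .....##...
tick 2: ......#...
tick 3: ..........
all cells are . at tick 3

yes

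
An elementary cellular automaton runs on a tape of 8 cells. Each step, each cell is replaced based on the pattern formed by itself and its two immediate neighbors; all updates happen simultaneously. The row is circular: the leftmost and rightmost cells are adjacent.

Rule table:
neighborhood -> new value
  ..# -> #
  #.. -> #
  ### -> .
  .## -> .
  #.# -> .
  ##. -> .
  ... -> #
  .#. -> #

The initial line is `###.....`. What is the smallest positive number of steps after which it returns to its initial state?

...#####
###.....

2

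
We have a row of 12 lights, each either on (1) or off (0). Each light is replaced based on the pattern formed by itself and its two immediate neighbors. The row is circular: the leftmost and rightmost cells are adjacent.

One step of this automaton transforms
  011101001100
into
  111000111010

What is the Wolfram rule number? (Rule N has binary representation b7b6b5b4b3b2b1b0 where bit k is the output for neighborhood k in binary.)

position 2: 111 → 1  (bit 7 = 1)
position 3: 110 → 0  (bit 6 = 0)
position 4: 101 → 0  (bit 5 = 0)
position 6: 100 → 1  (bit 4 = 1)
position 1: 011 → 1  (bit 3 = 1)
position 5: 010 → 0  (bit 2 = 0)
position 0: 001 → 1  (bit 1 = 1)
position 11: 000 → 0  (bit 0 = 0)
bits b7..b0 = 10011010 = 154

154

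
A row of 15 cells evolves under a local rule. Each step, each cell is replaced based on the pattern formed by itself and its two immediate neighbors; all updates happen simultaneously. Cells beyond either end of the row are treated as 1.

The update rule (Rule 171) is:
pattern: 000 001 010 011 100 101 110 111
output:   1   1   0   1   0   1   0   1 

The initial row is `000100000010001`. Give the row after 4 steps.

011001111100111
110011111001111
100111110011111
001111100111111

001111100111111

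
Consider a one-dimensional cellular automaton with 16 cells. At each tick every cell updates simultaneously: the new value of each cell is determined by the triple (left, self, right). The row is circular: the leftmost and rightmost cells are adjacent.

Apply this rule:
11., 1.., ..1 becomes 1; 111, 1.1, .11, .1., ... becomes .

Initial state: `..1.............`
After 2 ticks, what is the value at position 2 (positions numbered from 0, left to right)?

.1.1............
1...1...........
position 2 holds .

.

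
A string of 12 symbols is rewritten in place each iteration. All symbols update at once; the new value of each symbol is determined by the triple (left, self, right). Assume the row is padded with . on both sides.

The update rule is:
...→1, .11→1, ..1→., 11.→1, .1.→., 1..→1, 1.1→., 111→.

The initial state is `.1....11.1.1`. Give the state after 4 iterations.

11111..111..

..111.11....
1.1.1.111111
......1....1
11111..111..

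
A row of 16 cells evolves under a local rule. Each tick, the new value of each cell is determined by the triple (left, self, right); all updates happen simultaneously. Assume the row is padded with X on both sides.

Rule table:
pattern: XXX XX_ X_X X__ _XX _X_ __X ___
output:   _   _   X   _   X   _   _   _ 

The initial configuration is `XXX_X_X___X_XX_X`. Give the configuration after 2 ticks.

___X_X_____XX_XX
____X______X_XX_

____X______X_XX_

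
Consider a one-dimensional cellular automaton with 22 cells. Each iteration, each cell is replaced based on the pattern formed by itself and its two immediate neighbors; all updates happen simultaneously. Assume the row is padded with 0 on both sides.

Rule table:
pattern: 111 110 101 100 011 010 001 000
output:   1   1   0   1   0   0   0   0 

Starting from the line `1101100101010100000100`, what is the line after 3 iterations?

0001001100000000100000

0100110000000010000010
0010011000000001000001
0001001100000000100000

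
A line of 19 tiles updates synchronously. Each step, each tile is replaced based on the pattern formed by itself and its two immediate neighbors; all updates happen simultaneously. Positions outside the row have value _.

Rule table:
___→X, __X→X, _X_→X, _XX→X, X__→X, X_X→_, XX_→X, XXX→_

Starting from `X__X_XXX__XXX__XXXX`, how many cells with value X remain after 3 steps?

XXXX_X_XXXX_XXXX__X
X__X_X_X__X_X__XXXX
XXXX_X_XXXX_XXXX__X
count of X: 14

14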